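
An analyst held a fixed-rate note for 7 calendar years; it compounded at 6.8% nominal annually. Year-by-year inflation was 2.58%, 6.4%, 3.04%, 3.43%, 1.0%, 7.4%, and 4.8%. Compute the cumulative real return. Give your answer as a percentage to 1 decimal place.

19.9%

Cumulative inflation factor: 1.0258 × 1.064 × 1.0304 × 1.0343 × 1.010 × 1.074 × 1.048 ≈ 1.32234.
Nominal growth factor: 1.58489. Real growth factor = 1.58489 / 1.32234 ≈ 1.19855.
Total real return ≈ 19.8547%.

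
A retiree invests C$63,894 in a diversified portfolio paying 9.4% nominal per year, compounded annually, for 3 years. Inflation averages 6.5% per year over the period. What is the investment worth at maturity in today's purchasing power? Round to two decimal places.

C$69,256.93

Nominal value at maturity: C$63,894 × (1 + 9.4%)^3 ≈ C$83,658.88.
Price-level factor over 3 years: (1 + 6.5%)^3 = 1.207949625.
Dividing the nominal maturity value by the price-level factor gives the value in today's money.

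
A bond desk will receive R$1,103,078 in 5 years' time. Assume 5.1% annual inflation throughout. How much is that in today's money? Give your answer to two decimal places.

R$860,186.54

Price-level factor over 5 years: (1 + 5.1%)^5 ≈ 1.2823706810.
Purchasing power today: R$1,103,078 divided by that factor.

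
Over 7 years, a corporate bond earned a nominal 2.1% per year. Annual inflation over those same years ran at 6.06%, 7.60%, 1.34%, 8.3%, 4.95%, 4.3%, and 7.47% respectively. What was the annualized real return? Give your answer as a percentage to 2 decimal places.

-3.40%

Cumulative inflation factor: 1.0606 × 1.0760 × 1.0134 × 1.083 × 1.0495 × 1.043 × 1.0747 ≈ 1.47342.
Nominal growth factor: 1.15659. Real growth factor = 1.15659 / 1.47342 ≈ 0.78497.
Annualized: 0.78497^(1/7) − 1 ≈ -0.03400.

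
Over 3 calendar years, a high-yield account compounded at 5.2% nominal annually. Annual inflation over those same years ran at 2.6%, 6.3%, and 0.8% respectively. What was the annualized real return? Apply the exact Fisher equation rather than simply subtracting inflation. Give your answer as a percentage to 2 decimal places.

Cumulative inflation factor: 1.026 × 1.063 × 1.008 ≈ 1.09936.
Nominal growth factor: 1.16425. Real growth factor = 1.16425 / 1.09936 ≈ 1.05902.
Annualized: 1.05902^(1/3) − 1 ≈ 0.01930.

1.93%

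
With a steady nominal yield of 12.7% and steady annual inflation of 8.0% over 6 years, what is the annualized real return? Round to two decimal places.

4.35%

With constant rates the annual real return is the same each year: (1+12.7%)/(1+8.0%) − 1 = 0.04352.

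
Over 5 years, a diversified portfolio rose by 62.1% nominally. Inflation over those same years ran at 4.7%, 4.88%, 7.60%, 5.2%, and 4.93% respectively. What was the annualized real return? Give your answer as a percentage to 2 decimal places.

4.44%

Cumulative inflation factor: 1.047 × 1.0488 × 1.0760 × 1.052 × 1.0493 ≈ 1.30427.
Nominal growth factor: 1.62100. Real growth factor = 1.62100 / 1.30427 ≈ 1.24284.
Annualized: 1.24284^(1/5) − 1 ≈ 0.04444.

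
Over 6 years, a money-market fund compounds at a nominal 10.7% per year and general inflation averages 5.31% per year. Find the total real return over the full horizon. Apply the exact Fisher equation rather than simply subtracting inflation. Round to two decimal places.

34.92%

The annual real rate is (1+10.7%)/(1+5.31%) − 1 = 5.1182%.
Compounded over 6 years: (1 + 0.051182)^6 − 1 ≈ 0.34917.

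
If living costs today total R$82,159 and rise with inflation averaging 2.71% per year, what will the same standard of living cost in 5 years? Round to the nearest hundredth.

Cumulative price-level factor: (1+2.71%)^5 ≈ 1.1430458365.
The nominal amount required is R$82,159 scaled up by that factor.

R$93,911.50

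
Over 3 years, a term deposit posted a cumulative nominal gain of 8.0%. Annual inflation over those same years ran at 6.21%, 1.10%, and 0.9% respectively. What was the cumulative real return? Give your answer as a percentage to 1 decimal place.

Cumulative inflation factor: 1.0621 × 1.0110 × 1.009 ≈ 1.08345.
Nominal growth factor: 1.08000. Real growth factor = 1.08000 / 1.08345 ≈ 0.99682.
Total real return ≈ -0.3182%.

-0.3%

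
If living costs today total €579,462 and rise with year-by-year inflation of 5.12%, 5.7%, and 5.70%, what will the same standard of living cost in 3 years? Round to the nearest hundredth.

Cumulative price-level factor: 1.0512 × 1.057 × 1.0570 = 1.1744521488.
Multiplying €579,462 by the price-level factor gives the future nominal sum.

€680,550.39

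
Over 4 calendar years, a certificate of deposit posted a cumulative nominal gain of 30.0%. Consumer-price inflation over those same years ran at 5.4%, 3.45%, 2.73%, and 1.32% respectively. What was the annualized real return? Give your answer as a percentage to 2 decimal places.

3.45%

Cumulative inflation factor: 1.054 × 1.0345 × 1.0273 × 1.0132 ≈ 1.13492.
Nominal growth factor: 1.30000. Real growth factor = 1.30000 / 1.13492 ≈ 1.14546.
Annualized: 1.14546^(1/4) − 1 ≈ 0.03453.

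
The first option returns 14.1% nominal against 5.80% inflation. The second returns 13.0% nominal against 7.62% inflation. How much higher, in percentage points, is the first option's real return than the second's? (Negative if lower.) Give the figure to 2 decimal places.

2.85

The first option real return: 1.141/1.0580 − 1 = 7.845%.
The second real return: 1.130/1.0762 − 1 = 4.999%.
Difference: 7.845 − 4.999 = 2.846 pp.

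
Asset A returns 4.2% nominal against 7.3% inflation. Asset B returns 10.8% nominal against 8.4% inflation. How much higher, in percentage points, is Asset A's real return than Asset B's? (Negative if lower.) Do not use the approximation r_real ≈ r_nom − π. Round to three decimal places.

Asset A real return: 1.042/1.073 − 1 = -2.8891%.
Asset B real return: 1.108/1.084 − 1 = 2.2140%.
Difference: -2.8891 − 2.2140 = -5.1031 pp.

-5.103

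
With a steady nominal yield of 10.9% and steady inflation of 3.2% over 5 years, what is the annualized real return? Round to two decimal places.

7.46%

With constant rates the annual real return is the same each year: (1+10.9%)/(1+3.2%) − 1 = 0.07461.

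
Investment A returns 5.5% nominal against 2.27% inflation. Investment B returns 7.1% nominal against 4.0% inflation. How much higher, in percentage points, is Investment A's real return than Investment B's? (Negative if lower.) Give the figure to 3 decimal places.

0.178

Investment A real return: 1.055/1.0227 − 1 = 3.1583%.
Investment B real return: 1.071/1.040 − 1 = 2.9808%.
Difference: 3.1583 − 2.9808 = 0.1775 pp.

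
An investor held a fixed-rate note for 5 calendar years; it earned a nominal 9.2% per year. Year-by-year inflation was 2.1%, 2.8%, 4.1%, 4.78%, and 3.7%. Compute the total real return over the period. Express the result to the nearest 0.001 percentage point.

30.794%

Cumulative inflation factor: 1.021 × 1.028 × 1.041 × 1.0478 × 1.037 ≈ 1.18721.
Nominal growth factor: 1.55279. Real growth factor = 1.55279 / 1.18721 ≈ 1.30794.
Total real return ≈ 30.7936%.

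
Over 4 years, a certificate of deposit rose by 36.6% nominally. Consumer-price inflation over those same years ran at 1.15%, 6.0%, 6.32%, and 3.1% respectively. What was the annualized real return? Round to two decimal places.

Cumulative inflation factor: 1.0115 × 1.060 × 1.0632 × 1.031 ≈ 1.17529.
Nominal growth factor: 1.36600. Real growth factor = 1.36600 / 1.17529 ≈ 1.16227.
Annualized: 1.16227^(1/4) − 1 ≈ 0.03831.

3.83%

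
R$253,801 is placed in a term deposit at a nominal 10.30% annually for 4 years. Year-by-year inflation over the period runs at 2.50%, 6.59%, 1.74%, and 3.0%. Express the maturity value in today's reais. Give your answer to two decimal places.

R$328,115.01

Nominal value at maturity: R$253,801 × (1 + 10.30%)^4 ≈ R$375,660.37.
Price-level factor over 4 years: 1.0250 × 1.0659 × 1.0174 × 1.030 ≈ 1.1449045613.
The maturity value deflated by that factor is the answer in today's purchasing power.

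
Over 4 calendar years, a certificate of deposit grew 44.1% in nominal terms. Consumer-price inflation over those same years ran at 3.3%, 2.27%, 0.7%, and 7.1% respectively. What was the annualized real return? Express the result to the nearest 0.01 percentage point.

Cumulative inflation factor: 1.033 × 1.0227 × 1.007 × 1.071 ≈ 1.13938.
Nominal growth factor: 1.44100. Real growth factor = 1.44100 / 1.13938 ≈ 1.26473.
Annualized: 1.26473^(1/4) − 1 ≈ 0.06047.

6.05%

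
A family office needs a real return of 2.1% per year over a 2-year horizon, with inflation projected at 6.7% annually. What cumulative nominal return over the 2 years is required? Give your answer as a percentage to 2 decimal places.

Required annual nominal rate: (1+2.1%)(1+6.7%) − 1 = 8.9407%.
Cumulative over 2 years: (1 + 0.089407)^2 − 1 ≈ 0.18681.

18.68%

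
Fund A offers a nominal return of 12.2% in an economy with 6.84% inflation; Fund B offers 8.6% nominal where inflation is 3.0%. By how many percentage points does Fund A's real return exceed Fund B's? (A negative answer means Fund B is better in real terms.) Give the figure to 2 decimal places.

Fund A real return: 1.122/1.0684 − 1 = 5.017%.
Fund B real return: 1.086/1.030 − 1 = 5.437%.
Difference: 5.017 − 5.437 = -0.420 pp.

-0.42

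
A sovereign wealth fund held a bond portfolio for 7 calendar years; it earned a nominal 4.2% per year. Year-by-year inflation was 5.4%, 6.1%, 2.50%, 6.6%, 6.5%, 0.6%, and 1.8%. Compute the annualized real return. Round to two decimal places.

Cumulative inflation factor: 1.054 × 1.061 × 1.0250 × 1.066 × 1.065 × 1.006 × 1.018 ≈ 1.33270.
Nominal growth factor: 1.33375. Real growth factor = 1.33375 / 1.33270 ≈ 1.00079.
Annualized: 1.00079^(1/7) − 1 ≈ 0.00011.

0.01%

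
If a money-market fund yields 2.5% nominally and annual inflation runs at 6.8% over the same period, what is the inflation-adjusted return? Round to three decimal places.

Real return via the Fisher equation: (1 + 2.5%)/(1 + 6.8%) − 1 = 1.025/1.068 − 1 ≈ -0.04026.

-4.026%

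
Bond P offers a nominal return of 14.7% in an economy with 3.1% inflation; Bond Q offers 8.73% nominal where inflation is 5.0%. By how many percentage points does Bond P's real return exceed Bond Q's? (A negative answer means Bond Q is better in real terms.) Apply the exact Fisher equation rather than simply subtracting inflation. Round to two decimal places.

Bond P real return: 1.147/1.031 − 1 = 11.251%.
Bond Q real return: 1.0873/1.050 − 1 = 3.552%.
Difference: 11.251 − 3.552 = 7.699 pp.

7.70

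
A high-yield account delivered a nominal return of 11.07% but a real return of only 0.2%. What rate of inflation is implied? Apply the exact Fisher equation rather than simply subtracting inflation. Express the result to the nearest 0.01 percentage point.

10.85%

From (1+r_nom) = (1+r_real)(1+π), we get 1+π = (1 + 11.07%)/(1 + 0.2%) = 1.1107/1.002 ≈ 1.10848.
So π ≈ 10.8483%.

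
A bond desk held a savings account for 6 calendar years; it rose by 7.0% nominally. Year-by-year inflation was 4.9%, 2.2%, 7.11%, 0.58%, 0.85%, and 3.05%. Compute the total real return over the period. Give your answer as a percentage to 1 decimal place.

-10.9%

Cumulative inflation factor: 1.049 × 1.022 × 1.0711 × 1.0058 × 1.0085 × 1.0305 ≈ 1.20031.
Nominal growth factor: 1.07000. Real growth factor = 1.07000 / 1.20031 ≈ 0.89144.
Total real return ≈ -10.8561%.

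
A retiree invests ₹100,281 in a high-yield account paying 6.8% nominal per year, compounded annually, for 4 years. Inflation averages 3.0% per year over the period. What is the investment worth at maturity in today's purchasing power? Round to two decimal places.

Nominal value at maturity: ₹100,281 × (1 + 6.8%)^4 ≈ ₹130,467.90.
Price-level factor over 4 years: (1 + 3.0%)^4 = 1.12550881.
Dividing the nominal maturity value by the price-level factor gives the value in today's money.

₹115,919.04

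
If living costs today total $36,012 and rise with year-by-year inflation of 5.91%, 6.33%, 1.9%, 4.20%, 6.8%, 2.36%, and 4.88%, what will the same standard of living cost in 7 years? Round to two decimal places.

Cumulative price-level factor: 1.0591 × 1.0633 × 1.019 × 1.0420 × 1.068 × 1.0236 × 1.0488 ≈ 1.3709729735.
Multiplying $36,012 by the price-level factor gives the future nominal sum.

$49,371.48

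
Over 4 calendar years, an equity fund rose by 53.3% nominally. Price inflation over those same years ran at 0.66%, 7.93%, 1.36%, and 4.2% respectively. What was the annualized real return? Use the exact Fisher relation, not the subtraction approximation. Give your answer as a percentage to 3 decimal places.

Cumulative inflation factor: 1.0066 × 1.0793 × 1.0136 × 1.042 ≈ 1.14745.
Nominal growth factor: 1.53300. Real growth factor = 1.53300 / 1.14745 ≈ 1.33601.
Annualized: 1.33601^(1/4) − 1 ≈ 0.07511.

7.511%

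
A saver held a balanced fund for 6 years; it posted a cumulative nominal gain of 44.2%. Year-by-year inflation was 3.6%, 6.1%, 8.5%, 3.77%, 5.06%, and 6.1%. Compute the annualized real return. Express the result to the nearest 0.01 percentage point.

0.74%

Cumulative inflation factor: 1.036 × 1.061 × 1.085 × 1.0377 × 1.0506 × 1.061 ≈ 1.37952.
Nominal growth factor: 1.44200. Real growth factor = 1.44200 / 1.37952 ≈ 1.04529.
Annualized: 1.04529^(1/6) − 1 ≈ 0.00741.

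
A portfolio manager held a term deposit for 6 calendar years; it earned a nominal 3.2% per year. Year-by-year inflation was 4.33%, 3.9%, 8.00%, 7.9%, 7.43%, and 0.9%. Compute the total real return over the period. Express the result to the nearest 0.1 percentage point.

-11.8%

Cumulative inflation factor: 1.0433 × 1.039 × 1.0800 × 1.079 × 1.0743 × 1.009 ≈ 1.36926.
Nominal growth factor: 1.20803. Real growth factor = 1.20803 / 1.36926 ≈ 0.88225.
Total real return ≈ -11.7750%.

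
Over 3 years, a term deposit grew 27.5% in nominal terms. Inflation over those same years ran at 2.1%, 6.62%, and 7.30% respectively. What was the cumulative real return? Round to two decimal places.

9.16%

Cumulative inflation factor: 1.021 × 1.0662 × 1.0730 ≈ 1.16806.
Nominal growth factor: 1.27500. Real growth factor = 1.27500 / 1.16806 ≈ 1.09156.
Total real return ≈ 9.1556%.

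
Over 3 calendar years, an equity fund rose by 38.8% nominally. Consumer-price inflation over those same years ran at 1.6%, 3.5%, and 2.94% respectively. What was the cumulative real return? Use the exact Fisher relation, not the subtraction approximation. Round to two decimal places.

Cumulative inflation factor: 1.016 × 1.035 × 1.0294 ≈ 1.08248.
Nominal growth factor: 1.38800. Real growth factor = 1.38800 / 1.08248 ≈ 1.28225.
Total real return ≈ 28.2246%.

28.22%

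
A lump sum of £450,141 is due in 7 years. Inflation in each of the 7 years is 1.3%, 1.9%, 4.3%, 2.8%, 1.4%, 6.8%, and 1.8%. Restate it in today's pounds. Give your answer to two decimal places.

£368,918.58

Price-level factor over 7 years: 1.013 × 1.019 × 1.043 × 1.028 × 1.014 × 1.068 × 1.018 ≈ 1.2201635247.
Purchasing power today: £450,141 divided by that factor.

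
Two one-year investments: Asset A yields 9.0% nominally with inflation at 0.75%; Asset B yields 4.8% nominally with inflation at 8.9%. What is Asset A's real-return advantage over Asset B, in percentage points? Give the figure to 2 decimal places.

11.95

Asset A real return: 1.090/1.0075 − 1 = 8.189%.
Asset B real return: 1.048/1.089 − 1 = -3.765%.
Difference: 8.189 − (-3.765) = 11.954 pp.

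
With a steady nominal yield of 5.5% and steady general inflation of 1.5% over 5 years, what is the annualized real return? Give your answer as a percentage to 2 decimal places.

With constant rates the annual real return is the same each year: (1+5.5%)/(1+1.5%) − 1 = 0.03941.

3.94%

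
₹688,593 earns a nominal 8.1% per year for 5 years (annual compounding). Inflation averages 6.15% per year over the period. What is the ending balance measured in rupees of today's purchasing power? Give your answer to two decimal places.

Nominal value at maturity: ₹688,593 × (1 + 8.1%)^5 ≈ ₹1,016,461.83.
Price-level factor over 5 years: (1 + 6.15%)^5 ≈ 1.3477209906.
Dividing the nominal maturity value by the price-level factor gives the value in today's money.

₹754,207.91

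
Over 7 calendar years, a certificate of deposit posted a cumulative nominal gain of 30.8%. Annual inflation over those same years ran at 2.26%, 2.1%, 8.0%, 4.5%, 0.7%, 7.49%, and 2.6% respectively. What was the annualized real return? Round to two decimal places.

-0.01%

Cumulative inflation factor: 1.0226 × 1.021 × 1.080 × 1.045 × 1.007 × 1.0749 × 1.026 ≈ 1.30863.
Nominal growth factor: 1.30800. Real growth factor = 1.30800 / 1.30863 ≈ 0.99952.
Annualized: 0.99952^(1/7) − 1 ≈ -0.00007.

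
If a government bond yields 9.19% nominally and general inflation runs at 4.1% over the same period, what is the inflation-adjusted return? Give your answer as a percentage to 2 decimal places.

4.89%

Real return via the Fisher equation: (1 + 9.19%)/(1 + 4.1%) − 1 = 1.0919/1.041 − 1 ≈ 0.04890.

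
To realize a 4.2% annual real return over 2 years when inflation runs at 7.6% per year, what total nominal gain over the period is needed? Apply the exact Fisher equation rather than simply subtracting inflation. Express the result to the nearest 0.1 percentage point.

25.7%

Required annual nominal rate: (1+4.2%)(1+7.6%) − 1 = 12.1192%.
Cumulative over 2 years: (1 + 0.121192)^2 − 1 ≈ 0.25707.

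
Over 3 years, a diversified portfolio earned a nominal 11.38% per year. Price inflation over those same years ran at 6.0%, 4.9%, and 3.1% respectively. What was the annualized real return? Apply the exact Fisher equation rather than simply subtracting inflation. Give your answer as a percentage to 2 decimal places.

6.42%

Cumulative inflation factor: 1.060 × 1.049 × 1.031 ≈ 1.14641.
Nominal growth factor: 1.38173. Real growth factor = 1.38173 / 1.14641 ≈ 1.20526.
Annualized: 1.20526^(1/3) − 1 ≈ 0.06421.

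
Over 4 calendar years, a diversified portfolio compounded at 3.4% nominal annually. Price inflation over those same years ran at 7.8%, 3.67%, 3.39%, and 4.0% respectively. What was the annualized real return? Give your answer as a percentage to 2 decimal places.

Cumulative inflation factor: 1.078 × 1.0367 × 1.0339 × 1.040 ≈ 1.20167.
Nominal growth factor: 1.14309. Real growth factor = 1.14309 / 1.20167 ≈ 0.95126.
Annualized: 0.95126^(1/4) − 1 ≈ -0.01241.

-1.24%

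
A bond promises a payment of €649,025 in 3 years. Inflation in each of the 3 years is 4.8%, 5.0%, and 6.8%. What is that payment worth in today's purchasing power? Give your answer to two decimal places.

€552,254.92

Price-level factor over 3 years: 1.048 × 1.050 × 1.068 = 1.1752272.
Purchasing power today: €649,025 divided by that factor.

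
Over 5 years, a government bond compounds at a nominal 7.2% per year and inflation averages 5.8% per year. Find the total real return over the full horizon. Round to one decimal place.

The annual real rate is (1+7.2%)/(1+5.8%) − 1 = 1.3233%.
Compounded over 5 years: (1 + 0.013233)^5 − 1 ≈ 0.06794.

6.8%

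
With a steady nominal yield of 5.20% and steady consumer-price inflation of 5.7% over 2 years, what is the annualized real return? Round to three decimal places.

-0.473%

With constant rates the annual real return is the same each year: (1+5.20%)/(1+5.7%) − 1 = -0.00473.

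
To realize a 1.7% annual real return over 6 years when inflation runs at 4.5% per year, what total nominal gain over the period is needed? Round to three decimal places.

Required annual nominal rate: (1+1.7%)(1+4.5%) − 1 = 6.2765%.
Cumulative over 6 years: (1 + 0.062765)^6 − 1 ≈ 0.44087.

44.087%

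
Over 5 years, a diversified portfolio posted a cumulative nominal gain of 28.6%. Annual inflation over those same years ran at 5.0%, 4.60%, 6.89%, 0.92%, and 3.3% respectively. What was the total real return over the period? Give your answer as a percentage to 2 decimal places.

5.08%

Cumulative inflation factor: 1.050 × 1.0460 × 1.0689 × 1.0092 × 1.033 ≈ 1.22387.
Nominal growth factor: 1.28600. Real growth factor = 1.28600 / 1.22387 ≈ 1.05076.
Total real return ≈ 5.0764%.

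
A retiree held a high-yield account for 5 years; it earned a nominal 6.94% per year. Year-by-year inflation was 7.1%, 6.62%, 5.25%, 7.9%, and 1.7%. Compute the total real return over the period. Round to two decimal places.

6.05%

Cumulative inflation factor: 1.071 × 1.0662 × 1.0525 × 1.079 × 1.017 ≈ 1.31884.
Nominal growth factor: 1.39862. Real growth factor = 1.39862 / 1.31884 ≈ 1.06049.
Total real return ≈ 6.0494%.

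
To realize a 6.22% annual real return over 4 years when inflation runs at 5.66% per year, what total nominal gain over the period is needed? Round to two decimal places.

58.66%

Required annual nominal rate: (1+6.22%)(1+5.66%) − 1 = 12.232052%.
Cumulative over 4 years: (1 + 0.12232052)^4 − 1 ≈ 0.58660.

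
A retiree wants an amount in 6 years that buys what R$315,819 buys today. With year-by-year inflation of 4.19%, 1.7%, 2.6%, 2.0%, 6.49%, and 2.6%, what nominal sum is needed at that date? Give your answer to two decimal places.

R$382,638.76

Cumulative price-level factor: 1.0419 × 1.017 × 1.026 × 1.020 × 1.0649 × 1.026 ≈ 1.2115761380.
Multiplying R$315,819 by the price-level factor gives the future nominal sum.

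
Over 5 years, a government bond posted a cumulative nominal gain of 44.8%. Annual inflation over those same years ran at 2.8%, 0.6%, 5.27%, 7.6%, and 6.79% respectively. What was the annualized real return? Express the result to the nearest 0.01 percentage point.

2.97%

Cumulative inflation factor: 1.028 × 1.006 × 1.0527 × 1.076 × 1.0679 ≈ 1.25095.
Nominal growth factor: 1.44800. Real growth factor = 1.44800 / 1.25095 ≈ 1.15752.
Annualized: 1.15752^(1/5) − 1 ≈ 0.02969.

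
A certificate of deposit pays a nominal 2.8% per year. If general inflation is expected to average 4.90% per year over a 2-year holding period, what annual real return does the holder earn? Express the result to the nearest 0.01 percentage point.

-2.00%

With constant rates the annual real return is the same each year: (1+2.8%)/(1+4.90%) − 1 = -0.02002.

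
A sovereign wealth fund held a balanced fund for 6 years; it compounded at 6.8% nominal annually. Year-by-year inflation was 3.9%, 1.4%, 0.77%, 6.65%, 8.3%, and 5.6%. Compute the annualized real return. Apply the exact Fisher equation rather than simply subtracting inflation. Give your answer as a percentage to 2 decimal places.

2.30%

Cumulative inflation factor: 1.039 × 1.014 × 1.0077 × 1.0665 × 1.083 × 1.056 ≈ 1.29491.
Nominal growth factor: 1.48398. Real growth factor = 1.48398 / 1.29491 ≈ 1.14601.
Annualized: 1.14601^(1/6) − 1 ≈ 0.02297.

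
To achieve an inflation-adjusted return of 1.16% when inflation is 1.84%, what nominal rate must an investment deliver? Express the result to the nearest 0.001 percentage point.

3.021%

By the Fisher equation, 1 + r_nom = (1 + 1.16%)(1 + 1.84%) = 1.0116 × 1.0184 = 1.03021344.
So r_nom = 3.021344%.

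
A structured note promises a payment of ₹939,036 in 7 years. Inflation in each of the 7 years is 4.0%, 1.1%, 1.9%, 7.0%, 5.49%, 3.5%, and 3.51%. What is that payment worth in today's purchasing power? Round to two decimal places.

₹724,779.39

Price-level factor over 7 years: 1.040 × 1.011 × 1.019 × 1.070 × 1.0549 × 1.035 × 1.0351 ≈ 1.2956163123.
Purchasing power today: ₹939,036 divided by that factor.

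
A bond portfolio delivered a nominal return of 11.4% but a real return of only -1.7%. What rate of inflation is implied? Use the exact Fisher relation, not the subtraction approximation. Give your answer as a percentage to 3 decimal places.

From (1+r_nom) = (1+r_real)(1+π), we get 1+π = (1 + 11.4%)/(1 − 1.7%) = 1.114/0.983 ≈ 1.13327.
So π ≈ 13.3266%.

13.327%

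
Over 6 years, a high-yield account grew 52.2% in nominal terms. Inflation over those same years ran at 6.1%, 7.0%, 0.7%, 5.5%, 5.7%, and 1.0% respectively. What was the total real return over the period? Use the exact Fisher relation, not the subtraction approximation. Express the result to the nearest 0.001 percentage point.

Cumulative inflation factor: 1.061 × 1.070 × 1.007 × 1.055 × 1.057 × 1.010 ≈ 1.28759.
Nominal growth factor: 1.52200. Real growth factor = 1.52200 / 1.28759 ≈ 1.18205.
Total real return ≈ 18.2054%.

18.205%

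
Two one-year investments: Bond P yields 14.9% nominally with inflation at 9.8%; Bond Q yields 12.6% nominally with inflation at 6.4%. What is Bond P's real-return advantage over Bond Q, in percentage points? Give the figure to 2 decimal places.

Bond P real return: 1.149/1.098 − 1 = 4.645%.
Bond Q real return: 1.126/1.064 − 1 = 5.827%.
Difference: 4.645 − 5.827 = -1.182 pp.

-1.18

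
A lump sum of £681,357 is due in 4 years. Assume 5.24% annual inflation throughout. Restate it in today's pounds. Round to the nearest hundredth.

Price-level factor over 4 years: (1 + 5.24%)^4 ≈ 1.2266576105.
Purchasing power today: £681,357 divided by that factor.

£555,458.18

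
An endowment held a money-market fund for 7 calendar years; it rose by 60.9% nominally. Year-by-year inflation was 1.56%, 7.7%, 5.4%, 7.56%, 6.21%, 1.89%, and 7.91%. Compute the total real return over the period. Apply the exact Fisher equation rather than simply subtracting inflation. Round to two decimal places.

11.11%

Cumulative inflation factor: 1.0156 × 1.077 × 1.054 × 1.0756 × 1.0621 × 1.0189 × 1.0791 ≈ 1.44807.
Nominal growth factor: 1.60900. Real growth factor = 1.60900 / 1.44807 ≈ 1.11114.
Total real return ≈ 11.1137%.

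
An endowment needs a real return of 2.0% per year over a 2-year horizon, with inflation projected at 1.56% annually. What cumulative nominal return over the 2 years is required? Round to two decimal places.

Required annual nominal rate: (1+2.0%)(1+1.56%) − 1 = 3.5912%.
Cumulative over 2 years: (1 + 0.035912)^2 − 1 ≈ 0.07311.

7.31%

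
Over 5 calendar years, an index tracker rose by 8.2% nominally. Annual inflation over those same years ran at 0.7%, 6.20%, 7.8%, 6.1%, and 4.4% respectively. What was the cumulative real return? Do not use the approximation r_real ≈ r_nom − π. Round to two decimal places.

Cumulative inflation factor: 1.007 × 1.0620 × 1.078 × 1.061 × 1.044 ≈ 1.27699.
Nominal growth factor: 1.08200. Real growth factor = 1.08200 / 1.27699 ≈ 0.84730.
Total real return ≈ -15.2697%.

-15.27%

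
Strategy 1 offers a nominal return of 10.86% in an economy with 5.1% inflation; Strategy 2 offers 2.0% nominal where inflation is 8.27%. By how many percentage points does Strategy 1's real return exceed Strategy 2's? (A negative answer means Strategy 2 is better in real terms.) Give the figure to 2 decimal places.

11.27

Strategy 1 real return: 1.1086/1.051 − 1 = 5.480%.
Strategy 2 real return: 1.020/1.0827 − 1 = -5.791%.
Difference: 5.480 − (-5.791) = 11.271 pp.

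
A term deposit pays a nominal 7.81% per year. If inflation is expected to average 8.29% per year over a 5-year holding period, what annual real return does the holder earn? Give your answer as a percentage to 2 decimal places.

-0.44%

With constant rates the annual real return is the same each year: (1+7.81%)/(1+8.29%) − 1 = -0.00443.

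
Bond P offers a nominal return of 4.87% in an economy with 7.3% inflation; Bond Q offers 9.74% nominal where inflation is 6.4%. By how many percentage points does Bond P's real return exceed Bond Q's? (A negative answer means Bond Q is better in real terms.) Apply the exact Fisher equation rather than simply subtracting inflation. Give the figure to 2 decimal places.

-5.40

Bond P real return: 1.0487/1.073 − 1 = -2.265%.
Bond Q real return: 1.0974/1.064 − 1 = 3.139%.
Difference: -2.265 − 3.139 = -5.404 pp.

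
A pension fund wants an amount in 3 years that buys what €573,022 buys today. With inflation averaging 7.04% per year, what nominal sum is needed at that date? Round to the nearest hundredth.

€702,764.15

Cumulative price-level factor: (1+7.04%)^3 ≈ 1.2264173937.
The nominal amount required is €573,022 scaled up by that factor.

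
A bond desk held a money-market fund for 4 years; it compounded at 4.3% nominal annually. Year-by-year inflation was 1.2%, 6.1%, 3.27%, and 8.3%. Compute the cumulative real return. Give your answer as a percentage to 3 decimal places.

Cumulative inflation factor: 1.012 × 1.061 × 1.0327 × 1.083 ≈ 1.20088.
Nominal growth factor: 1.18342. Real growth factor = 1.18342 / 1.20088 ≈ 0.98546.
Total real return ≈ -1.4541%.

-1.454%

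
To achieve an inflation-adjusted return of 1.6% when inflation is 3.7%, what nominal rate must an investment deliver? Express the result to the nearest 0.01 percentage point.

5.36%

By the Fisher equation, 1 + r_nom = (1 + 1.6%)(1 + 3.7%) = 1.016 × 1.037 = 1.053592.
So r_nom = 5.3592%.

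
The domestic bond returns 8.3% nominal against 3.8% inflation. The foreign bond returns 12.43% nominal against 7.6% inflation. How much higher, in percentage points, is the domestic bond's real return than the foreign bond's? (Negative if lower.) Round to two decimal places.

The domestic bond real return: 1.083/1.038 − 1 = 4.335%.
The foreign bond real return: 1.1243/1.076 − 1 = 4.489%.
Difference: 4.335 − 4.489 = -0.154 pp.

-0.15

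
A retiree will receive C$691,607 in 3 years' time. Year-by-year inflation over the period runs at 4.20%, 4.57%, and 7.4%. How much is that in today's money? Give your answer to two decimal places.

C$590,990.19

Price-level factor over 3 years: 1.0420 × 1.0457 × 1.074 = 1.1702512356.
Purchasing power today: C$691,607 divided by that factor.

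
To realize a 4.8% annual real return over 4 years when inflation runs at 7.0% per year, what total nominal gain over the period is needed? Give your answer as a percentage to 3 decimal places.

Required annual nominal rate: (1+4.8%)(1+7.0%) − 1 = 12.136%.
Cumulative over 4 years: (1 + 0.12136)^4 − 1 ≈ 0.58118.

58.118%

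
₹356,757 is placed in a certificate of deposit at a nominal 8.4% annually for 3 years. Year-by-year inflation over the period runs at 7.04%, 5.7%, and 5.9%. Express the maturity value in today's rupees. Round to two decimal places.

Nominal value at maturity: ₹356,757 × (1 + 8.4%)^3 ≈ ₹454,423.05.
Price-level factor over 3 years: 1.0704 × 1.057 × 1.059 = 1.1981661552.
The maturity value deflated by that factor is the answer in today's purchasing power.

₹379,265.47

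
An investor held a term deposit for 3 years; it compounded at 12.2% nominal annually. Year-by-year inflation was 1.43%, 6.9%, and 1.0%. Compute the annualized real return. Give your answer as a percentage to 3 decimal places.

8.852%

Cumulative inflation factor: 1.0143 × 1.069 × 1.010 ≈ 1.09513.
Nominal growth factor: 1.41247. Real growth factor = 1.41247 / 1.09513 ≈ 1.28977.
Annualized: 1.28977^(1/3) − 1 ≈ 0.08852.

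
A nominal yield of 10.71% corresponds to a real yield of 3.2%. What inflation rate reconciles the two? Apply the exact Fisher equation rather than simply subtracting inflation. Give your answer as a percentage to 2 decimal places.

From (1+r_nom) = (1+r_real)(1+π), we get 1+π = (1 + 10.71%)/(1 + 3.2%) = 1.1071/1.032 ≈ 1.07277.
So π ≈ 7.2771%.

7.28%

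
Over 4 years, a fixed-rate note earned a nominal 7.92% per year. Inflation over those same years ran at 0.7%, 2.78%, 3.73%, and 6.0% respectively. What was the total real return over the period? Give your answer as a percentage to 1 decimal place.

19.2%

Cumulative inflation factor: 1.007 × 1.0278 × 1.0373 × 1.060 ≈ 1.13802.
Nominal growth factor: 1.35646. Real growth factor = 1.35646 / 1.13802 ≈ 1.19195.
Total real return ≈ 19.1954%.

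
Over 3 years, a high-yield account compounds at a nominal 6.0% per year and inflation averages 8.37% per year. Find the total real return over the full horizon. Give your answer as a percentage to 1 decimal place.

The annual real rate is (1+6.0%)/(1+8.37%) − 1 = -2.1870%.
Compounded over 3 years: (1 + -0.021870)^3 − 1 ≈ -0.06418.

-6.4%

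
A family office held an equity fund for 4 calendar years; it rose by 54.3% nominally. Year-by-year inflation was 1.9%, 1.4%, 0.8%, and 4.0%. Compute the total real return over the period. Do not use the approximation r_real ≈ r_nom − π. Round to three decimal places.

42.449%

Cumulative inflation factor: 1.019 × 1.014 × 1.008 × 1.040 ≈ 1.08319.
Nominal growth factor: 1.54300. Real growth factor = 1.54300 / 1.08319 ≈ 1.42449.
Total real return ≈ 42.4492%.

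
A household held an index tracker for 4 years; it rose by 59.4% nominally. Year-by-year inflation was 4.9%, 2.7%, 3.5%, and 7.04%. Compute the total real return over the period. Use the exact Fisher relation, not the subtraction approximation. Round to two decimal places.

33.55%

Cumulative inflation factor: 1.049 × 1.027 × 1.035 × 1.0704 ≈ 1.19353.
Nominal growth factor: 1.59400. Real growth factor = 1.59400 / 1.19353 ≈ 1.33554.
Total real return ≈ 33.5537%.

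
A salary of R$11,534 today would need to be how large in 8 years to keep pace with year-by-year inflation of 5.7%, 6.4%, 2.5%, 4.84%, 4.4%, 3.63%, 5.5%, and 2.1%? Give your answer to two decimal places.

Cumulative price-level factor: 1.057 × 1.064 × 1.025 × 1.0484 × 1.044 × 1.0363 × 1.055 × 1.021 ≈ 1.4084184042.
Multiplying R$11,534 by the price-level factor gives the future nominal sum.

R$16,244.70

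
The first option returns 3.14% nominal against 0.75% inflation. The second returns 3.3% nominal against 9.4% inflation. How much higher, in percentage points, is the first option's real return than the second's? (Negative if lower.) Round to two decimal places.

7.95

The first option real return: 1.0314/1.0075 − 1 = 2.372%.
The second real return: 1.033/1.094 − 1 = -5.576%.
Difference: 2.372 − (-5.576) = 7.948 pp.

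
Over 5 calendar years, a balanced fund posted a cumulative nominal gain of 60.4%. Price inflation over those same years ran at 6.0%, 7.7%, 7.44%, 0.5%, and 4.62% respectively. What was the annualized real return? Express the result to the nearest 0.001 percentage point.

Cumulative inflation factor: 1.060 × 1.077 × 1.0744 × 1.005 × 1.0462 ≈ 1.28964.
Nominal growth factor: 1.60400. Real growth factor = 1.60400 / 1.28964 ≈ 1.24376.
Annualized: 1.24376^(1/5) − 1 ≈ 0.04459.

4.459%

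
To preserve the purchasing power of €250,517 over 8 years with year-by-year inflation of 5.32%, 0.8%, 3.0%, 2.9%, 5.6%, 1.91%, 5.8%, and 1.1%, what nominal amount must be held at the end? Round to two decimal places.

€324,473.12

Cumulative price-level factor: 1.0532 × 1.008 × 1.030 × 1.029 × 1.056 × 1.0191 × 1.058 × 1.011 ≈ 1.2952139851.
The nominal amount required is €250,517 scaled up by that factor.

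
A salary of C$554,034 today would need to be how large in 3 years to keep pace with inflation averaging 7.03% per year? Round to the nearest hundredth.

Cumulative price-level factor: (1+7.03%)^3 ≈ 1.2260736989.
The nominal amount required is C$554,034 scaled up by that factor.

C$679,286.52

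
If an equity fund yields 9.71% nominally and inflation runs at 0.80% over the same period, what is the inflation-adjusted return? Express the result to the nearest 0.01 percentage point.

Real return via the Fisher equation: (1 + 9.71%)/(1 + 0.80%) − 1 = 1.0971/1.0080 − 1 ≈ 0.08839.

8.84%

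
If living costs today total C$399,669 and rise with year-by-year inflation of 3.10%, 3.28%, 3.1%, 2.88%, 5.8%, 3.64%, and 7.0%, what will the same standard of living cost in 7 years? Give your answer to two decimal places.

C$529,616.89

Cumulative price-level factor: 1.0310 × 1.0328 × 1.031 × 1.0288 × 1.058 × 1.0364 × 1.070 ≈ 1.3251387842.
Multiplying C$399,669 by the price-level factor gives the future nominal sum.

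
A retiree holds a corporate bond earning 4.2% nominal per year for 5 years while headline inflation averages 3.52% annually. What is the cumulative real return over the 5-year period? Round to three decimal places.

3.328%

The annual real rate is (1+4.2%)/(1+3.52%) − 1 = 0.6569%.
Compounded over 5 years: (1 + 0.006569)^5 − 1 ≈ 0.03328.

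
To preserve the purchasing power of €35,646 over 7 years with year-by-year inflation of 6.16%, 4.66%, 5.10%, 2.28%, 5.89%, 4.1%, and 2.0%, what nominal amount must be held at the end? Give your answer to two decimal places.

€47,868.71

Cumulative price-level factor: 1.0616 × 1.0466 × 1.0510 × 1.0228 × 1.0589 × 1.041 × 1.020 ≈ 1.3428915009.
The nominal amount required is €35,646 scaled up by that factor.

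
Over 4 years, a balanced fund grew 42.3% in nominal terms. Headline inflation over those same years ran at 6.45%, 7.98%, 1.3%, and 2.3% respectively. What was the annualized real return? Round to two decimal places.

Cumulative inflation factor: 1.0645 × 1.0798 × 1.013 × 1.023 ≈ 1.19117.
Nominal growth factor: 1.42300. Real growth factor = 1.42300 / 1.19117 ≈ 1.19462.
Annualized: 1.19462^(1/4) − 1 ≈ 0.04546.

4.55%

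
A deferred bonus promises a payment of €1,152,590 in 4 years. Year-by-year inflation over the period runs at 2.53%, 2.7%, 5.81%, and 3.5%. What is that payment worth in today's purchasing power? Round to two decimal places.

Price-level factor over 4 years: 1.0253 × 1.027 × 1.0581 × 1.035 ≈ 1.1531570677.
Purchasing power today: €1,152,590 divided by that factor.

€999,508.25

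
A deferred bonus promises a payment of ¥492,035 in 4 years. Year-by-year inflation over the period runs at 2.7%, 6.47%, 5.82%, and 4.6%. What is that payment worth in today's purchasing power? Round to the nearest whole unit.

Price-level factor over 4 years: 1.027 × 1.0647 × 1.0582 × 1.046 ≈ 1.2103114430.
Purchasing power today: ¥492,035 divided by that factor.

¥406,536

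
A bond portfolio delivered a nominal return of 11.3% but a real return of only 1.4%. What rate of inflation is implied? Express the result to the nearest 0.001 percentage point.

From (1+r_nom) = (1+r_real)(1+π), we get 1+π = (1 + 11.3%)/(1 + 1.4%) = 1.113/1.014 ≈ 1.09763.
So π ≈ 9.7633%.

9.763%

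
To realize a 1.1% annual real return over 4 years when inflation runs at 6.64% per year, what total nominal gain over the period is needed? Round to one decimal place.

Required annual nominal rate: (1+1.1%)(1+6.64%) − 1 = 7.81304%.
Cumulative over 4 years: (1 + 0.0781304)^4 − 1 ≈ 0.35109.

35.1%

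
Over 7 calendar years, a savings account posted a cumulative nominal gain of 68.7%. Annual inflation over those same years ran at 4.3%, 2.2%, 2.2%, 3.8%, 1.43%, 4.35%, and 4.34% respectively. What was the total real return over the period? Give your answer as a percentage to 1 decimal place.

Cumulative inflation factor: 1.043 × 1.022 × 1.022 × 1.038 × 1.0143 × 1.0435 × 1.0434 ≈ 1.24880.
Nominal growth factor: 1.68700. Real growth factor = 1.68700 / 1.24880 ≈ 1.35090.
Total real return ≈ 35.0896%.

35.1%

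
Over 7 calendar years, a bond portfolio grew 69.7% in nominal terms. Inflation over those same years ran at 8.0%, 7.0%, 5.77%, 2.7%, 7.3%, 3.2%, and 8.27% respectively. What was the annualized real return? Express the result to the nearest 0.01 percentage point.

Cumulative inflation factor: 1.080 × 1.070 × 1.0577 × 1.027 × 1.073 × 1.032 × 1.0827 ≈ 1.50497.
Nominal growth factor: 1.69700. Real growth factor = 1.69700 / 1.50497 ≈ 1.12760.
Annualized: 1.12760^(1/7) − 1 ≈ 0.01730.

1.73%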